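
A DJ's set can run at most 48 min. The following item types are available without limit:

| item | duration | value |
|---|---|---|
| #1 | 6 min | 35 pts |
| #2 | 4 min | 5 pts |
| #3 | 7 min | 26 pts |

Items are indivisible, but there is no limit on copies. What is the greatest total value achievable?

Best value-per-unit is #1 at 35/6, and filling with it alone uses duration 8×6=48. No mix of the others beats 8×35 = 280.

280 pts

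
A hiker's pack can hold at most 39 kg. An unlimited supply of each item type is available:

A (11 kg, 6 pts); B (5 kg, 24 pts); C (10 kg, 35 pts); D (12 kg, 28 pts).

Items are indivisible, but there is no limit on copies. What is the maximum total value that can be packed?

168 pts

Best value-per-unit is B at 24/5, and filling with it alone uses weight 7×5=35. No mix of the others beats 7×24 = 168.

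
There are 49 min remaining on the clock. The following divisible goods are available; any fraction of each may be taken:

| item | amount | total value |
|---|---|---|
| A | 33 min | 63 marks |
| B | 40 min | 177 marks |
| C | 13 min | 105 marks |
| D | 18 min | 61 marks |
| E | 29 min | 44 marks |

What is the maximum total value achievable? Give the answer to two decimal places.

Take in order of value per unit:
- C (105/13 per unit): all 13 → value 105, running total 105.00
- B (177/40 per unit): 36 of 40 → value 36×177/40 = 159.3000, running total 264.30
Total 264.30.

264.30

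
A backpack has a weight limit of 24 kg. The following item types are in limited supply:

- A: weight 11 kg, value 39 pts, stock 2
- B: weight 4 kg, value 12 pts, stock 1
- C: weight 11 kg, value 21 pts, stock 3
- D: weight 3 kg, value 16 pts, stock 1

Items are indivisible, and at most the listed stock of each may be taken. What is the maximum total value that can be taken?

Best selections within weight 24 and stock limits:
- 2×A: weight 22, value 78
- 1×A + 1×B + 1×D: weight 18, value 67
Best: 78 pts.

78 pts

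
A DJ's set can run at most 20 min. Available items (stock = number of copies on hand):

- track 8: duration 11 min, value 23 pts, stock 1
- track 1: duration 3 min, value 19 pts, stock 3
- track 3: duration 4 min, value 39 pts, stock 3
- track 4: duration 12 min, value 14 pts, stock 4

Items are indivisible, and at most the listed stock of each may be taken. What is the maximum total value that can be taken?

155 pts

Best selections within duration 20 and stock limits:
- 2×track 1 + 3×track 3: duration 18, value 155
- 1×track 1 + 3×track 3: duration 15, value 136
- 3×track 1 + 2×track 3: duration 17, value 135
Best: 155 pts.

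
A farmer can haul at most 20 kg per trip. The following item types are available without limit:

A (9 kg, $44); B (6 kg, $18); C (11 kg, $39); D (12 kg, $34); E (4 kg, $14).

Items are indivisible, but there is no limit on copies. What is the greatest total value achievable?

Best value-per-unit is A at 44/9, and filling with it alone uses weight 2×9=18. No mix of the others beats 2×44 = 88.

$88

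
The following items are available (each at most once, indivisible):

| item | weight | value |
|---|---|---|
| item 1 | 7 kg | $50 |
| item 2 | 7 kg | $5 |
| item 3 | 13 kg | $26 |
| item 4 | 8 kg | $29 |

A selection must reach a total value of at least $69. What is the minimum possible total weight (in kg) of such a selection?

Subsets with value ≥ 69, sorted by total weight:
- item 1+item 4: weight 15, value 79
- item 1+item 3: weight 20, value 76
- item 1+item 2+item 4: weight 22, value 84
- item 1+item 2+item 3: weight 27, value 81
Minimum weight: 15 kg.

15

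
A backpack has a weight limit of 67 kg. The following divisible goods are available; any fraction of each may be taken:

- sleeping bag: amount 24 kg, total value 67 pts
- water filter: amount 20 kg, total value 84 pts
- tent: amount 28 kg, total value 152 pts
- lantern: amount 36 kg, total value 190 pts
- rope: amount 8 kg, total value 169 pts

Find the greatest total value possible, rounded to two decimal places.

484.61

Take in order of value per unit:
- rope (169/8 per unit): all 8 → value 169, running total 169.00
- tent (152/28 per unit): all 28 → value 152, running total 321.00
- lantern (190/36 per unit): 31 of 36 → value 31×190/36 = 163.6111, running total 484.61
Total 484.61.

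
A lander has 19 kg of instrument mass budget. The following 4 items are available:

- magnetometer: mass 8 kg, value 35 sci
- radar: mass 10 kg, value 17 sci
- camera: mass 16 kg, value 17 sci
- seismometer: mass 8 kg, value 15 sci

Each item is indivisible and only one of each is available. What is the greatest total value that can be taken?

Check high-value combinations within 19 kg:
- magnetometer+radar: mass 8+10=18, value 35+17=52
- magnetometer+seismometer: mass 8+8=16, value 35+15=50
- magnetometer: mass 8, value 35
- radar+seismometer: mass 10+8=18, value 17+15=32
- radar: mass 10, value 17
Best: 52 sci.

52 sci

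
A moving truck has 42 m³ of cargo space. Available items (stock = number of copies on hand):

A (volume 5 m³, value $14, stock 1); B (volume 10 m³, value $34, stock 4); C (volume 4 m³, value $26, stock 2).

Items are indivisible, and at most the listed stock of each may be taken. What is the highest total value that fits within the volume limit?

$154

Best selections within volume 42 and stock limits:
- 3×B + 2×C: volume 38, value 154
- 1×A + 3×B + 1×C: volume 39, value 142
- 4×B: volume 40, value 136
Best: $154.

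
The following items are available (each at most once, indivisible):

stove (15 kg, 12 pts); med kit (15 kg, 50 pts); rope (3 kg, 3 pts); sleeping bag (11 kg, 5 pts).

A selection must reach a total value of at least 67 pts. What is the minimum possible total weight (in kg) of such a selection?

Subsets with value ≥ 67, sorted by total weight:
- stove+med kit+sleeping bag: weight 41, value 67
- stove+med kit+rope+sleeping bag: weight 44, value 70
Minimum weight: 41 kg.

41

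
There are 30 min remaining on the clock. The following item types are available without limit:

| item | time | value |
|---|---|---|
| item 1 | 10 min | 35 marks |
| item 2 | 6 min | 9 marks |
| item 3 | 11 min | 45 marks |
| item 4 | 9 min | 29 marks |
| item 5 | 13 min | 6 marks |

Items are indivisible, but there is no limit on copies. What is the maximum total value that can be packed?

Best value-per-unit is item 3 at 45/11; filling with it alone gives 2×45 = 90.
Optimal mix: 1×item 1 + 1×item 3 + 1×item 4 → time 30, value 109.

109 marks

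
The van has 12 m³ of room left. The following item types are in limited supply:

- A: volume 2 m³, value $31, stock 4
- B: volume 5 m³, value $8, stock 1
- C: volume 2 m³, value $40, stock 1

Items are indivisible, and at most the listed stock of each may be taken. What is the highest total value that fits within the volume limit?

$164

Best selections within volume 12 and stock limits:
- 4×A + 1×C: volume 10, value 164
- 3×A + 1×C: volume 8, value 133
- 4×A: volume 8, value 124
Best: $164.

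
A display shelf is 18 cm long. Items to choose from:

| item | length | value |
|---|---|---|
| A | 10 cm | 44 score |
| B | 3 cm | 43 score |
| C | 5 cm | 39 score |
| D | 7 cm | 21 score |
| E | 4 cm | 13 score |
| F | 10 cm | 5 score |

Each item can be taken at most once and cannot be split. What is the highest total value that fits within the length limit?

126 score

Check high-value combinations within 18 cm:
- A+B+C: length 10+3+5=18, value 44+43+39=126
- B+C+D: length 3+5+7=15, value 43+39+21=103
- A+B+E: length 10+3+4=17, value 44+43+13=100
- B+C+E: length 3+5+4=12, value 43+39+13=95
Best: 126 score.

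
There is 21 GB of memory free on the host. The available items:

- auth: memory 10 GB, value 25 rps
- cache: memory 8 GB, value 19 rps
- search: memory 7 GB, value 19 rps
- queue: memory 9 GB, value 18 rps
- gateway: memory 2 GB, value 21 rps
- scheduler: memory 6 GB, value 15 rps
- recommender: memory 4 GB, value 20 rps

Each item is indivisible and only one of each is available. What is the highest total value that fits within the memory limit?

79 rps

Check high-value combinations within 21 GB:
- cache+search+gateway+recommender: memory 8+7+2+4=21, value 19+19+21+20=79
- search+gateway+scheduler+recommender: memory 7+2+6+4=19, value 19+21+15+20=75
- cache+gateway+scheduler+recommender: memory 8+2+6+4=20, value 19+21+15+20=75
- queue+gateway+scheduler+recommender: memory 9+2+6+4=21, value 18+21+15+20=74
Best: 79 rps.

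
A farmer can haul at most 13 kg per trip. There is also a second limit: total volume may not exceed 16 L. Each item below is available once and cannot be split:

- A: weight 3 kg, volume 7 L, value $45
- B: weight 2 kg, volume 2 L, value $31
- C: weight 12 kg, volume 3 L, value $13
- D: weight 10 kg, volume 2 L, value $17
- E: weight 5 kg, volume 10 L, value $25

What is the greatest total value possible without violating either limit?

Feasible sets respecting both limits:
- A+B: weight 5, volume 9, value 76
- A+D: weight 13, volume 9, value 62
- B+E: weight 7, volume 12, value 56
- B+D: weight 12, volume 4, value 48
Best: $76.

$76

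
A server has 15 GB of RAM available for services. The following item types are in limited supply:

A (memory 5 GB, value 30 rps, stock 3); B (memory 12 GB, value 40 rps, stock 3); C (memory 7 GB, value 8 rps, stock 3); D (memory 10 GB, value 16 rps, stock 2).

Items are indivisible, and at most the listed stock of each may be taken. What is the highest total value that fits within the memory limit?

Top feasible selections:
- 3×A: memory 15, value 90
- 2×A: memory 10, value 60
- 1×A + 1×D: memory 15, value 46
- 1×B: memory 12, value 40
Best: 90 rps.

90 rps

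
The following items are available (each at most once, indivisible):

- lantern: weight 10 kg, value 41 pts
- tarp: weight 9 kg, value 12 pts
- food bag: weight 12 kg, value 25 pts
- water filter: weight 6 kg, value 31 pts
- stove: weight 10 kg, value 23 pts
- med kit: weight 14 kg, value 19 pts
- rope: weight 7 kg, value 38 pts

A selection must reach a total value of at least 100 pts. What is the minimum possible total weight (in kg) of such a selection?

23

Subsets with value ≥ 100, sorted by total weight:
- lantern+water filter+rope: weight 23, value 110
- lantern+stove+rope: weight 27, value 102
Minimum weight: 23 kg.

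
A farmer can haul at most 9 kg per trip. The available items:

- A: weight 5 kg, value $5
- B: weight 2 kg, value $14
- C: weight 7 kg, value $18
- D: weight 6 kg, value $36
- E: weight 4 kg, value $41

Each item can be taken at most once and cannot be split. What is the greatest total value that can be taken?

$55

Check high-value combinations within 9 kg:
- B+E: weight 2+4=6, value 14+41=55
- B+D: weight 2+6=8, value 14+36=50
- A+E: weight 5+4=9, value 5+41=46
- E: weight 4, value 41
Best: $55.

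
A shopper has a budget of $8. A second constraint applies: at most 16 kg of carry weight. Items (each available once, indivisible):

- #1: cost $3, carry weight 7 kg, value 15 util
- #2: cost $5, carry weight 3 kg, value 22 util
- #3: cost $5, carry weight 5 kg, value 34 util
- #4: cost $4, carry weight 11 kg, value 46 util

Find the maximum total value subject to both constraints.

Feasible sets respecting both limits:
- #1+#3: cost 8, carry weight 12, value 49
- #4: cost 4, carry weight 11, value 46
- #1+#2: cost 8, carry weight 10, value 37
- #3: cost 5, carry weight 5, value 34
Best: 49 util.

49 util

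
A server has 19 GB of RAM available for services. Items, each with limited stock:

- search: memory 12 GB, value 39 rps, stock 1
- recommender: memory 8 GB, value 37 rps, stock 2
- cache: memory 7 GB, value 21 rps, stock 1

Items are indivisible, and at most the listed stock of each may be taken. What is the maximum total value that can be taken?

Top feasible selections:
- 2×recommender: memory 16, value 74
- 1×search + 1×cache: memory 19, value 60
- 1×recommender + 1×cache: memory 15, value 58
Best: 74 rps.

74 rps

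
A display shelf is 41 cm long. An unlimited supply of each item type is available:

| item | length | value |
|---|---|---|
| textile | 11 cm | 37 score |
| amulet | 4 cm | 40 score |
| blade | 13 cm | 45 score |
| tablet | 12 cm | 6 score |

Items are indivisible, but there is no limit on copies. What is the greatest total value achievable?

Best value-per-unit is amulet at 40/4, and filling with it alone uses length 10×4=40. No mix of the others beats 10×40 = 400.

400 score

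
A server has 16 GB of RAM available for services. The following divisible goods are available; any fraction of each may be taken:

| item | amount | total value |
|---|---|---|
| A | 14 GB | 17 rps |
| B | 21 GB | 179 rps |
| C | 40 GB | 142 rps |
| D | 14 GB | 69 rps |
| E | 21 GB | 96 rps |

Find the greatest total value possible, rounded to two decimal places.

Take in order of value per unit:
- B (179/21 per unit): 16 of 21 → value 16×179/21 = 136.3810, running total 136.38
Total 136.38.

136.38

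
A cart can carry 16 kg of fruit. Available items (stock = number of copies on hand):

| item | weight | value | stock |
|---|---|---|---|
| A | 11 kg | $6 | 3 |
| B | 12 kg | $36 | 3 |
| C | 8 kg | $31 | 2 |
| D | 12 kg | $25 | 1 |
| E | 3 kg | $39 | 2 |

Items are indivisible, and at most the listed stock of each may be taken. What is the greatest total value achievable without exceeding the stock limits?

Best selections within weight 16 and stock limits:
- 1×C + 2×E: weight 14, value 109
- 2×E: weight 6, value 78
- 1×B + 1×E: weight 15, value 75
- 1×C + 1×E: weight 11, value 70
Best: $109.

$109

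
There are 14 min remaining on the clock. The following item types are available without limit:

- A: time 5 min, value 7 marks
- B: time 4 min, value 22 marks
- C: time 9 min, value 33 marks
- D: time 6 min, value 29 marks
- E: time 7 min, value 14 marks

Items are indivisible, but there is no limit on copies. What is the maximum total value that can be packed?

Best value-per-unit is B at 22/4; filling with it alone gives 3×22 = 66.
Optimal mix: 2×B + 1×D → time 14, value 73.

73 marks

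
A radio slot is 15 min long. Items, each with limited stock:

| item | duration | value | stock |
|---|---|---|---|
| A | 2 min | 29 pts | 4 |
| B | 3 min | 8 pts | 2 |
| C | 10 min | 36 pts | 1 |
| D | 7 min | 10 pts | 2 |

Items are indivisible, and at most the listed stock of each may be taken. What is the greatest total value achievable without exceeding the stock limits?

132 pts

Top feasible selections:
- 4×A + 2×B: duration 14, value 132
- 4×A + 1×D: duration 15, value 126
Best: 132 pts.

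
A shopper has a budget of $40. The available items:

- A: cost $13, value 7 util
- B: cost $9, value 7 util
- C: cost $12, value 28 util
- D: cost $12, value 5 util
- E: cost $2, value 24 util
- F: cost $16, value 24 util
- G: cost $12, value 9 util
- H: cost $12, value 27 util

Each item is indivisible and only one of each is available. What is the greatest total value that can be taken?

Check high-value combinations within $40:
- C+E+G+H: cost 12+2+12+12=38, value 28+24+9+27=88
- B+C+E+H: cost 9+12+2+12=35, value 7+28+24+27=86
- A+C+E+H: cost 13+12+2+12=39, value 7+28+24+27=86
- C+D+E+H: cost 12+12+2+12=38, value 28+5+24+27=84
- B+C+E+F: cost 9+12+2+16=39, value 7+28+24+24=83
Best: 88 util.

88 util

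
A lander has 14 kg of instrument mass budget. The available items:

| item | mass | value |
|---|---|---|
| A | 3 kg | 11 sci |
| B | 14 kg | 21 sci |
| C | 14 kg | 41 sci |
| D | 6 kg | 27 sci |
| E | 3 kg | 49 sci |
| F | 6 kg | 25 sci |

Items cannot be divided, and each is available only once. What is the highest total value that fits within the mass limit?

87 sci

Check high-value combinations within 14 kg:
- A+D+E: mass 3+6+3=12, value 11+27+49=87
- A+E+F: mass 3+3+6=12, value 11+49+25=85
- D+E: mass 6+3=9, value 27+49=76
Best: 87 sci.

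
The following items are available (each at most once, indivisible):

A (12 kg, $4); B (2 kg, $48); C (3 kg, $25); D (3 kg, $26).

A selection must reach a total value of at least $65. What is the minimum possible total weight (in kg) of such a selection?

Subsets with value ≥ 65, sorted by total weight:
- B+D: weight 5, value 74
- B+C: weight 5, value 73
- B+C+D: weight 8, value 99
Minimum weight: 5 kg.

5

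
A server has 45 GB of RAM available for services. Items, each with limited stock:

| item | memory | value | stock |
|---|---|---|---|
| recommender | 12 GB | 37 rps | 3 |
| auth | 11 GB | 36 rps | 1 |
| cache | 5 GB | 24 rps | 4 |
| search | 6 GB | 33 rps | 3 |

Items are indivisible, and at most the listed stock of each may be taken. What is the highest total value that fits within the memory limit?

208 rps

Best selections within memory 45 and stock limits:
- 1×recommender + 3×cache + 3×search: memory 45, value 208
- 1×auth + 3×cache + 3×search: memory 44, value 207
- 1×recommender + 4×cache + 2×search: memory 44, value 199
Best: 208 rps.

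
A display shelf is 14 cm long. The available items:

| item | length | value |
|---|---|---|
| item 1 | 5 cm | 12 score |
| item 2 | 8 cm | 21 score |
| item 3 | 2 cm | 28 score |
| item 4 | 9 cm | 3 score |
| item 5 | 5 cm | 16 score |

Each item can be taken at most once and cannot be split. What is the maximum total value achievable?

This is a 0/1 knapsack; check combinations near the capacity.
- item 1+item 3+item 5: length 5+2+5=12, value 12+28+16=56
- item 2+item 3: length 8+2=10, value 21+28=49
- item 3+item 5: length 2+5=7, value 28+16=44
- item 1+item 3: length 5+2=7, value 12+28=40
Best: 56 score.

56 score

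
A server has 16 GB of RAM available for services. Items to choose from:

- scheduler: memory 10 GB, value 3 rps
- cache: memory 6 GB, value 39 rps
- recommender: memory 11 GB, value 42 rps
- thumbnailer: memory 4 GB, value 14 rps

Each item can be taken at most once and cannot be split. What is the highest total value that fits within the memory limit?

Check high-value combinations within 16 GB:
- recommender+thumbnailer: memory 11+4=15, value 42+14=56
- cache+thumbnailer: memory 6+4=10, value 39+14=53
- recommender: memory 11, value 42
- scheduler+cache: memory 10+6=16, value 3+39=42
Best: 56 rps.

56 rps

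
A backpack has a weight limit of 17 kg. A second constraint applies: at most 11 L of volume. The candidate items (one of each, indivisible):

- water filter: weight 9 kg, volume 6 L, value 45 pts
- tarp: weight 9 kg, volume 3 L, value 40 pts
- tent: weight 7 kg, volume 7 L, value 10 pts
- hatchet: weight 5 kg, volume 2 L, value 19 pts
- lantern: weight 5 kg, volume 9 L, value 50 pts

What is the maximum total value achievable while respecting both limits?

Feasible sets respecting both limits:
- hatchet+lantern: weight 10, volume 11, value 69
- water filter+hatchet: weight 14, volume 8, value 64
- tarp+hatchet: weight 14, volume 5, value 59
- tarp+tent: weight 16, volume 10, value 50
Best: 69 pts.

69 pts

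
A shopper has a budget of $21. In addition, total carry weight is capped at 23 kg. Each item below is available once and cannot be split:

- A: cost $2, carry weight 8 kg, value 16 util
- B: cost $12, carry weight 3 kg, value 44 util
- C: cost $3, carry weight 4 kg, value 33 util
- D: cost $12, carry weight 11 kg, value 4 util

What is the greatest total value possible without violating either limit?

Feasible sets respecting both limits:
- A+B+C: cost 17, carry weight 15, value 93
- B+C: cost 15, carry weight 7, value 77
- A+B: cost 14, carry weight 11, value 60
- A+C+D: cost 17, carry weight 23, value 53
Best: 93 util.

93 util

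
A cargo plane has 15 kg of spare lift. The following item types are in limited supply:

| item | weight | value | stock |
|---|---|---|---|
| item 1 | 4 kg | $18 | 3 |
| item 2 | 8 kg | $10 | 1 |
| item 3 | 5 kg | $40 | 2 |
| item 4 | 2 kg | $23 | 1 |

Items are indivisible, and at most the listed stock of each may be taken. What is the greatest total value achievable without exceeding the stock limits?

Top feasible selections:
- 2×item 3 + 1×item 4: weight 12, value 103
- 2×item 1 + 1×item 3 + 1×item 4: weight 15, value 99
- 1×item 1 + 2×item 3: weight 14, value 98
Best: $103.

$103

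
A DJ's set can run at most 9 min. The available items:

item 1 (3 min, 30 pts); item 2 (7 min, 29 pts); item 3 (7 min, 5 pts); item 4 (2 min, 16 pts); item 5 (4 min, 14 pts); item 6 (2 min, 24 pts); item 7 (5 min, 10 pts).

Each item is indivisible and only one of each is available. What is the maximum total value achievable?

70 pts

Check high-value combinations within 9 min:
- item 1+item 4+item 6: duration 3+2+2=7, value 30+16+24=70
- item 1+item 5+item 6: duration 3+4+2=9, value 30+14+24=68
- item 1+item 4+item 5: duration 3+2+4=9, value 30+16+14=60
- item 1+item 6: duration 3+2=5, value 30+24=54
Best: 70 pts.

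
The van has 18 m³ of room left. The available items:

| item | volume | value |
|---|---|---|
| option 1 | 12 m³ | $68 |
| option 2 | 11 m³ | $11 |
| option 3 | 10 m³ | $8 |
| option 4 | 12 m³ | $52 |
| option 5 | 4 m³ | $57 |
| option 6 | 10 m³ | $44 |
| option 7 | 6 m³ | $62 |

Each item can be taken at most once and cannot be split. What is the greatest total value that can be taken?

Check high-value combinations within 18 m³:
- option 1+option 7: volume 12+6=18, value 68+62=130
- option 1+option 5: volume 12+4=16, value 68+57=125
- option 5+option 7: volume 4+6=10, value 57+62=119
- option 4+option 7: volume 12+6=18, value 52+62=114
Best: $130.

$130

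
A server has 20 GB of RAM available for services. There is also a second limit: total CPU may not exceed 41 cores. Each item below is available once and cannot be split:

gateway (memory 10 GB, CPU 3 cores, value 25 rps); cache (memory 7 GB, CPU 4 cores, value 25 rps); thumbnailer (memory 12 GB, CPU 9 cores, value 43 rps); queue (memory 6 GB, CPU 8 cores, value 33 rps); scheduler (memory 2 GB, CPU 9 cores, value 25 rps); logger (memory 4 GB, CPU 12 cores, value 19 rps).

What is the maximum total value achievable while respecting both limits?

102 rps

Feasible sets respecting both limits:
- cache+queue+scheduler+logger: memory 19, CPU 33, value 102
- thumbnailer+queue+scheduler: memory 20, CPU 26, value 101
- thumbnailer+scheduler+logger: memory 18, CPU 30, value 87
Best: 102 rps.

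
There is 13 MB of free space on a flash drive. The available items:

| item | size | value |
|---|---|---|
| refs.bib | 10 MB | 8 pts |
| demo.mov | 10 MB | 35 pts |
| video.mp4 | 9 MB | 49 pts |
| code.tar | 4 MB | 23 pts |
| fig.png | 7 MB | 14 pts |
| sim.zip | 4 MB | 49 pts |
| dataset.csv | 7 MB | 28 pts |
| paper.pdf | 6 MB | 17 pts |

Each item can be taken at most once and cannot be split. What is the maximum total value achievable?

Check high-value combinations within 13 MB:
- video.mp4+sim.zip: size 9+4=13, value 49+49=98
- sim.zip+dataset.csv: size 4+7=11, value 49+28=77
- code.tar+sim.zip: size 4+4=8, value 23+49=72
- video.mp4+code.tar: size 9+4=13, value 49+23=72
- sim.zip+paper.pdf: size 4+6=10, value 49+17=66
Best: 98 pts.

98 pts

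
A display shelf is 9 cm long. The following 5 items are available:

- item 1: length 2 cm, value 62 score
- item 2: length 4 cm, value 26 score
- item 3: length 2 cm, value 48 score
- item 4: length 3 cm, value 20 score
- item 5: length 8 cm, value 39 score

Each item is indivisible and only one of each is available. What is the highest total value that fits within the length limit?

136 score

Check high-value combinations within 9 cm:
- item 1+item 2+item 3: length 2+4+2=8, value 62+26+48=136
- item 1+item 3+item 4: length 2+2+3=7, value 62+48+20=130
- item 1+item 3: length 2+2=4, value 62+48=110
Best: 136 score.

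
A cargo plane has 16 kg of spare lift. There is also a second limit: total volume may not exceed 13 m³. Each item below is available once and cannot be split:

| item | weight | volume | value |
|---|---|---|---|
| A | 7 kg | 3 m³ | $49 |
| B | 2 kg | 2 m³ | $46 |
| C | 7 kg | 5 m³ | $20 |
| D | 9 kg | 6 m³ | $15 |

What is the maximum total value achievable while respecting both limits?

Feasible sets respecting both limits:
- A+B+C: weight 16, volume 10, value 115
- A+B: weight 9, volume 5, value 95
- A+C: weight 14, volume 8, value 69
- B+C: weight 9, volume 7, value 66
Best: $115.

$115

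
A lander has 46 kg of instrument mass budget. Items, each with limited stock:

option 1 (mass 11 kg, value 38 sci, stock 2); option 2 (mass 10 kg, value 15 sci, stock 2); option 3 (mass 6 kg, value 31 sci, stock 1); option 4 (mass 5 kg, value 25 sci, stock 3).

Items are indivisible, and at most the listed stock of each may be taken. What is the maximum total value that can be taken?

182 sci

Top feasible selections:
- 2×option 1 + 1×option 3 + 3×option 4: mass 43, value 182
- 1×option 1 + 1×option 2 + 1×option 3 + 3×option 4: mass 42, value 159
- 2×option 1 + 1×option 3 + 2×option 4: mass 38, value 157
- 2×option 1 + 3×option 4: mass 37, value 151
Best: 182 sci.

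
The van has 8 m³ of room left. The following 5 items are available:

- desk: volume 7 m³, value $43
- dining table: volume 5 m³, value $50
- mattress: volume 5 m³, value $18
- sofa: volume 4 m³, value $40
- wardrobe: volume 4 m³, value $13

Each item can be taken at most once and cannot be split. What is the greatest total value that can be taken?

Check high-value combinations within 8 m³:
- sofa+wardrobe: volume 4+4=8, value 40+13=53
- dining table: volume 5, value 50
- desk: volume 7, value 43
- sofa: volume 4, value 40
Best: $53.

$53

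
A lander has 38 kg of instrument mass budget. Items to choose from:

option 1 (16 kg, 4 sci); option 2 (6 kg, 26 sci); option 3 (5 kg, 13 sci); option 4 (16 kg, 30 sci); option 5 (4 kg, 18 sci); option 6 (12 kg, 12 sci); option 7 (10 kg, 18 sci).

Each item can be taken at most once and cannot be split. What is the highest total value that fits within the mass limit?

Check high-value combinations within 38 kg:
- option 2+option 4+option 5+option 7: mass 6+16+4+10=36, value 26+30+18+18=92
- option 2+option 3+option 4+option 5: mass 6+5+16+4=31, value 26+13+30+18=87
- option 2+option 3+option 4+option 7: mass 6+5+16+10=37, value 26+13+30+18=87
Best: 92 sci.

92 sci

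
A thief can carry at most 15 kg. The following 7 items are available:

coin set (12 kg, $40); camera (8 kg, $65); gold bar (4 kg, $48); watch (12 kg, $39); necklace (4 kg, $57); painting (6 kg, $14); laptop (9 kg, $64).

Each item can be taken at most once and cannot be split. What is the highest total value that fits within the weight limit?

$122

Check high-value combinations within 15 kg:
- camera+necklace: weight 8+4=12, value 65+57=122
- necklace+laptop: weight 4+9=13, value 57+64=121
- gold bar+necklace+painting: weight 4+4+6=14, value 48+57+14=119
Best: $122.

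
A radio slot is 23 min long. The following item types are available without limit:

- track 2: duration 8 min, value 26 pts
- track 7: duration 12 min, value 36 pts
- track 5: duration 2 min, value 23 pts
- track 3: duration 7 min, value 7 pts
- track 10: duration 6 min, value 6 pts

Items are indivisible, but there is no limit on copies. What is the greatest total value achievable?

253 pts

Best value-per-unit is track 5 at 23/2, and filling with it alone uses duration 11×2=22. No mix of the others beats 11×23 = 253.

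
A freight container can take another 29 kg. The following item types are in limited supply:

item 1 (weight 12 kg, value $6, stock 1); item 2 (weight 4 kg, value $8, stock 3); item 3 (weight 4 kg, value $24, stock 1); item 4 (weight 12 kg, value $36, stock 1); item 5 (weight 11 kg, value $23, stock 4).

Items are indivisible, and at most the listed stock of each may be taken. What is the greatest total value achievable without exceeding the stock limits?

$84

Best selections within weight 29 and stock limits:
- 3×item 2 + 1×item 3 + 1×item 4: weight 28, value 84
- 1×item 3 + 1×item 4 + 1×item 5: weight 27, value 83
- 2×item 2 + 1×item 3 + 1×item 4: weight 24, value 76
Best: $84.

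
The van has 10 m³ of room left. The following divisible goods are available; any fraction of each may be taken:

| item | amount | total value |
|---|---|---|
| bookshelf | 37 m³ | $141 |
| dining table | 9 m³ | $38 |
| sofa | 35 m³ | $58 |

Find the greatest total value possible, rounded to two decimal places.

41.81

Take in order of value per unit:
- dining table (38/9 per unit): all 9 → value 38, running total 38.00
- bookshelf (141/37 per unit): 1 of 37 → value 1×141/37 = 3.8108, running total 41.81
Total 41.81.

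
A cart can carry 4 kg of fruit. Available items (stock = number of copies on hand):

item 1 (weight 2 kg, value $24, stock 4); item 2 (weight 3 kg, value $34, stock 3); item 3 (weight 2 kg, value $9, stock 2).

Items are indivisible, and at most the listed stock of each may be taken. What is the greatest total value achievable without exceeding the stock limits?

Top feasible selections:
- 2×item 1: weight 4, value 48
- 1×item 2: weight 3, value 34
- 1×item 1 + 1×item 3: weight 4, value 33
- 1×item 1: weight 2, value 24
Best: $48.

$48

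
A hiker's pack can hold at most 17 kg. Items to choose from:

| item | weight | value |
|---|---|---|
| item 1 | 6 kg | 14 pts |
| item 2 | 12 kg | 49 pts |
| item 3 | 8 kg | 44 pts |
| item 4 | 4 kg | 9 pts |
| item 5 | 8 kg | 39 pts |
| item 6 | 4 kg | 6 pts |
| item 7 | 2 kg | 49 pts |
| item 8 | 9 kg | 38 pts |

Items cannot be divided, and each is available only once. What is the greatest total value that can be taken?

This is a 0/1 knapsack; check combinations near the capacity.
- item 1+item 3+item 7: weight 6+8+2=16, value 14+44+49=107
- item 3+item 4+item 7: weight 8+4+2=14, value 44+9+49=102
- item 1+item 5+item 7: weight 6+8+2=16, value 14+39+49=102
- item 1+item 7+item 8: weight 6+2+9=17, value 14+49+38=101
- item 3+item 6+item 7: weight 8+4+2=14, value 44+6+49=99
Best: 107 pts.

107 pts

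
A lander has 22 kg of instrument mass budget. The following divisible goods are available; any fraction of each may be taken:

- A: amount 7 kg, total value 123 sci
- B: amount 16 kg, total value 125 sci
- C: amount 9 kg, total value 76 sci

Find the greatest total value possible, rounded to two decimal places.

245.88

Take in order of value per unit:
- A (123/7 per unit): all 7 → value 123, running total 123.00
- C (76/9 per unit): all 9 → value 76, running total 199.00
- B (125/16 per unit): 6 of 16 → value 6×125/16 = 46.8750, running total 245.88
Total 245.88.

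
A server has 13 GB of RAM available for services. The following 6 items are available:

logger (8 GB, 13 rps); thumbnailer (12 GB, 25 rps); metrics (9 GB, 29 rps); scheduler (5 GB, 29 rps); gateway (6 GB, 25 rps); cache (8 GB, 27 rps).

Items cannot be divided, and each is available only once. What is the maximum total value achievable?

56 rps

Check high-value combinations within 13 GB:
- scheduler+cache: memory 5+8=13, value 29+27=56
- scheduler+gateway: memory 5+6=11, value 29+25=54
- logger+scheduler: memory 8+5=13, value 13+29=42
- scheduler: memory 5, value 29
- metrics: memory 9, value 29
Best: 56 rps.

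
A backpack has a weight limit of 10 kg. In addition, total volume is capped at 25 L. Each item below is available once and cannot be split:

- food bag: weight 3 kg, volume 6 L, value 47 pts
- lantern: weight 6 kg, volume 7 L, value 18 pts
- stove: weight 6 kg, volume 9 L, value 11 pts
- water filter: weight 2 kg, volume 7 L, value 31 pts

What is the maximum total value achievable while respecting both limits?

78 pts

Feasible sets respecting both limits:
- food bag+water filter: weight 5, volume 13, value 78
- food bag+lantern: weight 9, volume 13, value 65
- food bag+stove: weight 9, volume 15, value 58
Best: 78 pts.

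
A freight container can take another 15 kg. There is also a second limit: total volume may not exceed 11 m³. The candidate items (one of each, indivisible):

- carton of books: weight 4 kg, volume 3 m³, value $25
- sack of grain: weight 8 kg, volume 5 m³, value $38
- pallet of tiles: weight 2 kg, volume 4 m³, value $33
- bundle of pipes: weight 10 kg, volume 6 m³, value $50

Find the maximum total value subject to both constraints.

Feasible sets respecting both limits:
- pallet of tiles+bundle of pipes: weight 12, volume 10, value 83
- carton of books+bundle of pipes: weight 14, volume 9, value 75
- sack of grain+pallet of tiles: weight 10, volume 9, value 71
Best: $83.

$83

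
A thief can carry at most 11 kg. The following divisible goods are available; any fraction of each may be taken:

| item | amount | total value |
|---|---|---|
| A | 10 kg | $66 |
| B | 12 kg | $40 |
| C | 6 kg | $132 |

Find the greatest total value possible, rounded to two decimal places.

Take in order of value per unit:
- C (132/6 per unit): all 6 → value 132, running total 132.00
- A (66/10 per unit): 5 of 10 → value 5×66/10 = 33.0000, running total 165.00
Total 165.00.

165.00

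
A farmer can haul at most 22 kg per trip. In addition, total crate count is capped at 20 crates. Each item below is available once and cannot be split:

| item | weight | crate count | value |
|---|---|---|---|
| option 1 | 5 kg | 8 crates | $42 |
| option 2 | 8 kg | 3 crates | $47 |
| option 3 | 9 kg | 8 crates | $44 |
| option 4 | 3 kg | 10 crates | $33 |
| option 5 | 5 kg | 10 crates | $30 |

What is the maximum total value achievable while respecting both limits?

$133

Feasible sets respecting both limits:
- option 1+option 2+option 3: weight 22, crate count 19, value 133
- option 2+option 3: weight 17, crate count 11, value 91
- option 1+option 2: weight 13, crate count 11, value 89
- option 1+option 3: weight 14, crate count 16, value 86
Best: $133.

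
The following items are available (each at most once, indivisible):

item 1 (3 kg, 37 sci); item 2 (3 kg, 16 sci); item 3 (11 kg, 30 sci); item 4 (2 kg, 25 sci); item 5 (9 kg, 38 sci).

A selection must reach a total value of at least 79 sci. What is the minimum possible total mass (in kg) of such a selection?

Subsets with value ≥ 79, sorted by total mass:
- item 1+item 4+item 5: mass 14, value 100
- item 2+item 4+item 5: mass 14, value 79
Minimum mass: 14 kg.

14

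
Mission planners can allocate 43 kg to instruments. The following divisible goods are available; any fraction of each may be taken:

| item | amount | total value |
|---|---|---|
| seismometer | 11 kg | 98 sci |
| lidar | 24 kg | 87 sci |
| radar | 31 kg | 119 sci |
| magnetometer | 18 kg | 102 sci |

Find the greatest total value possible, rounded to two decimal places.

253.74

Take in order of value per unit:
- seismometer (98/11 per unit): all 11 → value 98, running total 98.00
- magnetometer (102/18 per unit): all 18 → value 102, running total 200.00
- radar (119/31 per unit): 14 of 31 → value 14×119/31 = 53.7419, running total 253.74
Total 253.74.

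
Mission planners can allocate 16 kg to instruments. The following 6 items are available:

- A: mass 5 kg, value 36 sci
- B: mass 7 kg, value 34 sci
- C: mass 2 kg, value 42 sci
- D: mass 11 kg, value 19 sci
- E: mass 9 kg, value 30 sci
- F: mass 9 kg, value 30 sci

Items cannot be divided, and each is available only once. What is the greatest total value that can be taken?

112 sci

Check high-value combinations within 16 kg:
- A+B+C: mass 5+7+2=14, value 36+34+42=112
- A+C+E: mass 5+2+9=16, value 36+42+30=108
- A+C+F: mass 5+2+9=16, value 36+42+30=108
- A+C: mass 5+2=7, value 36+42=78
Best: 112 sci.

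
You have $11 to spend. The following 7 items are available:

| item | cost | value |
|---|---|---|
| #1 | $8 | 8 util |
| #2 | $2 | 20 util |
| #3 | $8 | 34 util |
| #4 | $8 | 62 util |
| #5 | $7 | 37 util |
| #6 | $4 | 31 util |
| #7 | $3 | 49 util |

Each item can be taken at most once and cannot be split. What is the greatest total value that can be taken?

111 util

This is a 0/1 knapsack; check combinations near the capacity.
- #4+#7: cost 8+3=11, value 62+49=111
- #2+#6+#7: cost 2+4+3=9, value 20+31+49=100
- #5+#7: cost 7+3=10, value 37+49=86
- #3+#7: cost 8+3=11, value 34+49=83
- #2+#4: cost 2+8=10, value 20+62=82
Best: 111 util.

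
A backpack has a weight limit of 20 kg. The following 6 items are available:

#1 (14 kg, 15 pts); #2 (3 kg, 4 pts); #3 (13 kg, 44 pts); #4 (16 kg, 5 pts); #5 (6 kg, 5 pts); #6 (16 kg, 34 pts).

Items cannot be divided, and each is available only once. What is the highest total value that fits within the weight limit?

This is a 0/1 knapsack; check combinations near the capacity.
- #3+#5: weight 13+6=19, value 44+5=49
- #2+#3: weight 3+13=16, value 4+44=48
- #3: weight 13, value 44
Best: 49 pts.

49 pts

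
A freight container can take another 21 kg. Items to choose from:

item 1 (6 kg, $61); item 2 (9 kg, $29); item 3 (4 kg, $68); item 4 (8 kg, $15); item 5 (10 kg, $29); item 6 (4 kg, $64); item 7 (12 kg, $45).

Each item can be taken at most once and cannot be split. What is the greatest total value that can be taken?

$193

Check high-value combinations within 21 kg:
- item 1+item 3+item 6: weight 6+4+4=14, value 61+68+64=193
- item 3+item 6+item 7: weight 4+4+12=20, value 68+64+45=177
- item 2+item 3+item 6: weight 9+4+4=17, value 29+68+64=161
- item 3+item 5+item 6: weight 4+10+4=18, value 68+29+64=161
- item 1+item 2+item 3: weight 6+9+4=19, value 61+29+68=158
Best: $193.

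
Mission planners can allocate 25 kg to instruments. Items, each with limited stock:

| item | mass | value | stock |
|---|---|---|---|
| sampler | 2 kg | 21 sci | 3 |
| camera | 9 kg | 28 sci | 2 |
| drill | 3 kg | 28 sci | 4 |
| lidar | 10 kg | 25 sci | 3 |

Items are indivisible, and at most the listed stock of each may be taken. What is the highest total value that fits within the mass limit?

Best selections within mass 25 and stock limits:
- 2×sampler + 1×camera + 4×drill: mass 25, value 182
- 3×sampler + 4×drill: mass 18, value 175
- 3×sampler + 1×camera + 3×drill: mass 24, value 175
Best: 182 sci.

182 sci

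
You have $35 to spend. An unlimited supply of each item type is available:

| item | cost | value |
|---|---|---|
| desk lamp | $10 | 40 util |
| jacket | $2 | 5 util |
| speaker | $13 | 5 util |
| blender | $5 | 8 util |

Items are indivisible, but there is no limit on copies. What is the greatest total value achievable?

Best value-per-unit is desk lamp at 40/10; filling with it alone gives 3×40 = 120.
Optimal mix: 3×desk lamp + 2×jacket → cost 34, value 130.

130 util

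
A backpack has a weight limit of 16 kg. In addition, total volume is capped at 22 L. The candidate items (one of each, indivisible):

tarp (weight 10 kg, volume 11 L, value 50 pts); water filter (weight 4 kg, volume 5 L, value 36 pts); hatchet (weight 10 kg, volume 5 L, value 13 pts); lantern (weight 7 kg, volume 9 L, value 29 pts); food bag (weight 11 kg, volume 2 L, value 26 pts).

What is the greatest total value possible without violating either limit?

86 pts

Feasible sets respecting both limits:
- tarp+water filter: weight 14, volume 16, value 86
- water filter+lantern: weight 11, volume 14, value 65
- water filter+food bag: weight 15, volume 7, value 62
Best: 86 pts.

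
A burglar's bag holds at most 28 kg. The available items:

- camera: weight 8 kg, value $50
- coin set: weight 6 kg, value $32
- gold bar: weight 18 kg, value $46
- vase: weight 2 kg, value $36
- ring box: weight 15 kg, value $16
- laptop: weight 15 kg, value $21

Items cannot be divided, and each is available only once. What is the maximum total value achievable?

$132

This is a 0/1 knapsack; check combinations near the capacity.
- camera+gold bar+vase: weight 8+18+2=28, value 50+46+36=132
- camera+coin set+vase: weight 8+6+2=16, value 50+32+36=118
- coin set+gold bar+vase: weight 6+18+2=26, value 32+46+36=114
- camera+vase+laptop: weight 8+2+15=25, value 50+36+21=107
Best: $132.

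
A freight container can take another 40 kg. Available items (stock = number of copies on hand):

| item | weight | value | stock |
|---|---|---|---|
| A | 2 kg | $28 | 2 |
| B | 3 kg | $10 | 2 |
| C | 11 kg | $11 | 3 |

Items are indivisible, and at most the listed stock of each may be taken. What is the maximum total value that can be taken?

Top feasible selections:
- 2×A + 1×B + 3×C: weight 40, value 99
- 2×A + 2×B + 2×C: weight 32, value 98
Best: $99.

$99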